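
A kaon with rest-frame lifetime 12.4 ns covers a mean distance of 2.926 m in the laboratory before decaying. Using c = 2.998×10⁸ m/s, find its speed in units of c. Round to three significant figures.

Lab distance = (lab lifetime)·v = γτ·βc, so βγ = d/(cτ) = 2.926/(2.998×10⁸ × 1.240×10^-8) = 0.78708.
With βγ = 0.78708: γ² = 1 + (βγ)² = 1.619495, and β = (βγ)/γ = 0.78708/1.27259 = 0.618.

0.618c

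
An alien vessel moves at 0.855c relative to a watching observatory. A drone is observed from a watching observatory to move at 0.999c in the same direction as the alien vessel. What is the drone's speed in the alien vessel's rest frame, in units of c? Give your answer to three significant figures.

0.987c

Transform to the alien vessel's frame: u' = (u − v)/(1 − uv/c²).
u' = (0.999 − 0.855)/(1 − 0.999×0.855) = 0.144/0.145855 = 0.98728.
Speed in the alien vessel's frame: 0.987c (in the same direction).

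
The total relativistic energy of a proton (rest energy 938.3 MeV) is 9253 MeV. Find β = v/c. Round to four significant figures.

0.9948

γ = E/(mc²) = 9253/938.3 = 9.8615.
β = √(1 − 1/γ²) = √(1 − 0.0102829) = √0.9897171 = 0.9948.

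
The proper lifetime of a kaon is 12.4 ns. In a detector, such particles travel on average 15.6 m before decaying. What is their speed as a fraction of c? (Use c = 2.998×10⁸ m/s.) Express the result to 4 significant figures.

Let x = d/(cτ) = 15.60 m / (2.998×10⁸ m/s × 1.240×10^-8 s) = 4.1963. Since d = βγcτ, x = βγ = β/√(1−β²).
Solving: β² = x²/(1+x²) = 17.6089/18.6089 = 0.946262, so β = 0.9728.

0.9728c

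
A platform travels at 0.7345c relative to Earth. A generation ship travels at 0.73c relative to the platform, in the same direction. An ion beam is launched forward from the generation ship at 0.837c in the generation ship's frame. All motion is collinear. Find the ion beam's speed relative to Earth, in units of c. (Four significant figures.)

Compose velocities in two stages. Stage 1 (into S'): u₁ = (0.837+0.73)/(1+0.837×0.73) = 0.97268.
Stage 2 (into S): u = (0.97268+0.7345)/(1+0.97268×0.7345) = 0.99577, so the speed is 0.9958c.

0.9958c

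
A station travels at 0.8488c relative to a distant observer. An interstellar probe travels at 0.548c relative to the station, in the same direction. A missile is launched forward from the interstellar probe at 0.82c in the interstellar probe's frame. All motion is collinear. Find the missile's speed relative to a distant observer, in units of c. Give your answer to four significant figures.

0.9953c

Apply u = (u'+v)/(1+u'v) twice. Missile in the station frame: (0.82+0.548)/(1+0.82·0.548) = 1.368/1.44936 = 0.94386c.
That velocity, transformed to the rest frame of a distant observer: (0.94386+0.8488)/(1+0.94386·0.8488) = 1.79266/1.801148368 = 0.99529c.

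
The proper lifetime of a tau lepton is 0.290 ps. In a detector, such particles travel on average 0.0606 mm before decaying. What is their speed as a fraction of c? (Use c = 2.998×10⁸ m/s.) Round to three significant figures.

Lab distance = (lab lifetime)·v = γτ·βc, so βγ = d/(cτ) = 6.060×10^-5/(2.998×10⁸ × 2.900×10^-13) = 0.69702.
With βγ = 0.69702: γ² = 1 + (βγ)² = 1.485837, and β = (βγ)/γ = 0.69702/1.21895 = 0.572.

0.572c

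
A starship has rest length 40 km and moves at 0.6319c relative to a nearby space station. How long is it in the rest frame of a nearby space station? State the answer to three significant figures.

With β = 0.6319, γ = 1/√(1 − 0.6319²) = 1/√0.60070239 = 1.2902.
Length contraction: L = L₀/γ = 40/1.2902 = 31.0 km.

31.0 km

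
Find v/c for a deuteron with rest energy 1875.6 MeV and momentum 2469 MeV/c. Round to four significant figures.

βγ = pc/(mc²) = 2469/1875.6 = 1.3164.
Since γ² = 1 + (βγ)² = 2.73291, γ = √2.73291 = 1.65315, and β = (βγ)/γ = 1.3164/1.65315 = 0.7963.

0.7963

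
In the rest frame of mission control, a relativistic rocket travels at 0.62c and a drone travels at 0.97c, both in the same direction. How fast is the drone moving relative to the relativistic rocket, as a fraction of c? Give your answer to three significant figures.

Transform to the relativistic rocket's frame: u' = (u − v)/(1 − uv/c²).
u' = (0.97 − 0.62)/(1 − 0.97×0.62) = 0.35/0.3986 = 0.87807.
Speed in the relativistic rocket's frame: 0.878c (in the same direction).

0.878c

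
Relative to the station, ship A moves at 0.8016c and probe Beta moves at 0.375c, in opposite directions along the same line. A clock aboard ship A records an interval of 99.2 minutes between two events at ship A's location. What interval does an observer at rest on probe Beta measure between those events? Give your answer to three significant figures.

233 minutes

Transform ship A's velocity into probe Beta's frame: (0.8016 + 0.375)/(1 + 0.8016·0.375) = 1.1766/1.3006, so the relative speed is 0.90466c.
At |u| = 0.90466c, γ = (1 − 0.81841)^(−1/2) = 2.3467.
The clock on ship A records proper time, so probe Beta measures Δt = γΔτ = 2.3467 × 99.2 = 233 minutes.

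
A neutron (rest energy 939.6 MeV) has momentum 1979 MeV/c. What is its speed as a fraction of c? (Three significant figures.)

pc/(mc²) = 1979/939.6 = 2.1062 = βγ = β/√(1−β²).
So β² = x²/(1 + x²) with x = 2.1062: x² = 4.43608, β² = 4.43608/5.43608 = 0.816044, β = 0.903.

0.903c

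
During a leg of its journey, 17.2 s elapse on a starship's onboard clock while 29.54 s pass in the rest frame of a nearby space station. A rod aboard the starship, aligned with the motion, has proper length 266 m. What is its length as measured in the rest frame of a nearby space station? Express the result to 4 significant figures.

From Δt = γΔτ: γ = 29.54/17.2 = 1.71744.
The rod contracts by the same γ: 266 m / 1.71744 = 154.9 m.

154.9 m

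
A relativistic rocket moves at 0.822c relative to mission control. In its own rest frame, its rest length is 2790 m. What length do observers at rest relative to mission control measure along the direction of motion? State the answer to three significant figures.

1590 m

With β = 0.822, γ = 1/√(1 − 0.822²) = 1/√0.324316 = 1.756.
Length contraction: L = L₀/γ = 2790/1.756 = 1590 m.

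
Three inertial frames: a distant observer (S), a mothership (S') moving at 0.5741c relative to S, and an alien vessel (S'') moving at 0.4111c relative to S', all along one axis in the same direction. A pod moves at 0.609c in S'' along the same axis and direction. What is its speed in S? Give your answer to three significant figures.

Apply u = (u'+v)/(1+u'v) twice. Pod in the mothership frame: (0.609+0.4111)/(1+0.609·0.4111) = 1.0201/1.2503599 = 0.81585c.
That velocity, transformed to the rest frame of a distant observer: (0.81585+0.5741)/(1+0.81585·0.5741) = 1.38995/1.468379485 = 0.94659c.

0.947c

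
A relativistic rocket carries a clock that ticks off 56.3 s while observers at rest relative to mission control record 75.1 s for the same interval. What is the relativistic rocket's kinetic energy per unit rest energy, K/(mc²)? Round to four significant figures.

0.3339

From Δt = γΔτ: γ = 75.1/56.3 = 1.33393.
K/(mc²) = γ − 1 = 1.33393 − 1 = 0.3339.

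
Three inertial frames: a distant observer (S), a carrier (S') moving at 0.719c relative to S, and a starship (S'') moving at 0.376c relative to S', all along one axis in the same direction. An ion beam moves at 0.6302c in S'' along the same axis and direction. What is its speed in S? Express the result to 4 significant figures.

0.9669c

Apply u = (u'+v)/(1+u'v) twice. Ion beam in the carrier frame: (0.6302+0.376)/(1+0.6302·0.376) = 1.0062/1.2369552 = 0.81345c.
That velocity, transformed to the rest frame of a distant observer: (0.81345+0.719)/(1+0.81345·0.719) = 1.53245/1.58487055 = 0.96692c.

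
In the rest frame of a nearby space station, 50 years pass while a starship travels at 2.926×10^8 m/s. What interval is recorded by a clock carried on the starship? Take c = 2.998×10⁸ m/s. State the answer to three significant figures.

10.9 years

β = v/c = (2.926×10^8 m/s)/(2.998×10⁸ m/s) = 0.975984.
With β = 0.975984, γ = 1/√(1 − 0.975984²) = 1/√0.04745523 = 4.5905.
The moving clock records proper time: Δτ = Δt/γ = 50/4.5905 = 10.9 years.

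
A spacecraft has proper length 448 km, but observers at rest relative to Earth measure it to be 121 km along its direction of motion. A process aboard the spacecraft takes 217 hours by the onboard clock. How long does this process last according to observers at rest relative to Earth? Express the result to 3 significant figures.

803 hours

Length contraction gives γ = L₀/L = 448/121 = 3.70248.
The same γ dilates the second interval: 3.70248 × 217 hours = 803 hours.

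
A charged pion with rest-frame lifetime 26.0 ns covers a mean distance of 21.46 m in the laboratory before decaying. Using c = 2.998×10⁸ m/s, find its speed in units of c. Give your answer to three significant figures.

0.940c

Lab distance = (lab lifetime)·v = γτ·βc, so βγ = d/(cτ) = 21.46/(2.998×10⁸ × 2.600×10^-8) = 2.7531.
With βγ = 2.7531: γ² = 1 + (βγ)² = 8.57956, and β = (βγ)/γ = 2.7531/2.92909 = 0.940.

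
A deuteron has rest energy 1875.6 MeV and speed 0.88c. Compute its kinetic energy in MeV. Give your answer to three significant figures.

Lorentz factor: γ = (1 − 0.7744)^(−1/2) = 2.1054.
Kinetic energy: K = (γ − 1)mc² = (2.1054 − 1) × 1875.6 MeV = 1.1054 × 1875.6 = 2070 MeV.

2070 MeV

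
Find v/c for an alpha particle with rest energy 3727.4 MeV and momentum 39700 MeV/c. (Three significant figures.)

0.996

pc/(mc²) = 39700/3727.4 = 10.651 = βγ = β/√(1−β²).
So β² = x²/(1 + x²) with x = 10.651: x² = 113.444, β² = 113.444/114.444 = 0.991262, β = 0.996.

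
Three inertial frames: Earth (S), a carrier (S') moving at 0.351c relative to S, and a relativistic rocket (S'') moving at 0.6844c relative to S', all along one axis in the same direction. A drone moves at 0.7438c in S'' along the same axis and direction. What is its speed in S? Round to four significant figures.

0.9739c

Apply u = (u'+v)/(1+u'v) twice. Drone in the carrier frame: (0.7438+0.6844)/(1+0.7438·0.6844) = 1.4282/1.50905672 = 0.94642c.
That velocity, transformed to the rest frame of Earth: (0.94642+0.351)/(1+0.94642·0.351) = 1.29742/1.33219342 = 0.9739c.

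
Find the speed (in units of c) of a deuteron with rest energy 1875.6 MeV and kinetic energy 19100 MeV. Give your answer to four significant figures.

0.9960c

K = (γ−1)mc², so γ = 1 + 19100/1875.6 = 11.183.
Then v/c = √(1 − γ⁻²) = √(1 − 0.00799619) = √0.99200381 = 0.9960.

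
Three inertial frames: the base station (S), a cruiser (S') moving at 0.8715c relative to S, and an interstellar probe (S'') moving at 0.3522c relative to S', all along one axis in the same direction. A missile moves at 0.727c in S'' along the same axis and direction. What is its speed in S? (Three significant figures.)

0.990c

First combine the missile and interstellar probe (S''→S'): u₁ = (0.727 + 0.3522)/(1 + 0.727×0.3522) = 1.0792/1.2560494 = 0.8592.
Then combine with the cruiser (S'→S): u = (0.8592 + 0.8715)/(1 + 0.8592×0.8715) = 1.7307/1.7487928 = 0.98965.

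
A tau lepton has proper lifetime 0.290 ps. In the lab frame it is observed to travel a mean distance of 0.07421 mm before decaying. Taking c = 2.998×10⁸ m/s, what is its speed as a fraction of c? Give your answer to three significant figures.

Lab distance = (lab lifetime)·v = γτ·βc, so βγ = d/(cτ) = 7.421×10^-5/(2.998×10⁸ × 2.900×10^-13) = 0.85356.
With βγ = 0.85356: γ² = 1 + (βγ)² = 1.728565, and β = (βγ)/γ = 0.85356/1.31475 = 0.649.

0.649c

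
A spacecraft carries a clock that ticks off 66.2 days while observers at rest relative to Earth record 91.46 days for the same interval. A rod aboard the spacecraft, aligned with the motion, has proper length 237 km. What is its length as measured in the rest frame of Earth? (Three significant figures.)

172 km

From Δt = γΔτ: γ = 91.46/66.2 = 1.38157.
L = L₀/γ = 237/1.38157 = 172 km.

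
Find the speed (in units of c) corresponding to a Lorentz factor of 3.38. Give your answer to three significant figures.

0.955c

β = √(1 − 1/γ²) = √(1 − 1/11.4244) = √0.912468 = 0.955.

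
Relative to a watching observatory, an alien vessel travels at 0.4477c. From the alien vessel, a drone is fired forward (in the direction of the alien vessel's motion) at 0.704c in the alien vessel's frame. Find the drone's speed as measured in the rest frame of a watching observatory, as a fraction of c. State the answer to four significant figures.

Relativistic velocity addition: u = (u' + v)/(1 + u'v/c²), with u' = 0.704c and v = 0.4477c.
Numerator: 0.704 + 0.4477 = 1.1517. Denominator: 1 + (0.704)(0.4477) = 1.3151808.
u = 1.1517/1.3151808 = 0.8757, so the speed is 0.8757c.

0.8757c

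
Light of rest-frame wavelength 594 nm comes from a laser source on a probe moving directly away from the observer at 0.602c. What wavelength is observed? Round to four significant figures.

Relativistic Doppler for wavelength: λ_obs = λ_src · √((1+β)/(1−β)).
With β = 0.602: factor = √(1.602/0.398) = 2.0063.
λ_obs = 594 × 2.0063 = 1192 nm.

1192 nm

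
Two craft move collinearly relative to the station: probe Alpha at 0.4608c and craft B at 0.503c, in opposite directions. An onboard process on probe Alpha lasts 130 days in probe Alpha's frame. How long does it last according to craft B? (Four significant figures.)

The velocity of probe Alpha relative to craft B is (0.4608 + 0.503)c / (1 + 0.4608×0.503) = 0.78244c; relative speed 0.78244c.
γ for this relative speed: γ = 1/√(1 − 0.612212) = 1.6058.
The clock on probe Alpha records proper time, so craft B measures Δt = γΔτ = 1.6058 × 130 = 208.8 days.

208.8 days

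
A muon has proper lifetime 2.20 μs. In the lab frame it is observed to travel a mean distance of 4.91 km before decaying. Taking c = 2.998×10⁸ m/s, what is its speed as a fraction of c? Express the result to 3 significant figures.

d = βγcτ ⇒ βγ = d/(cτ) = 4910 m / (659.56 m) = 7.4444.
β = (βγ)/√(1+(βγ)²) = 7.4444/√56.4191 = 0.991.

0.991c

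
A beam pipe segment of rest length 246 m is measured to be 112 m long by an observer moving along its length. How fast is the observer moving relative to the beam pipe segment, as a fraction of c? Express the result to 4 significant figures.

Length contraction gives γ = L₀/L = 246/112 = 2.1964.
β = √(1 − 1/γ²) = √0.792711 = 0.8903.

0.8903c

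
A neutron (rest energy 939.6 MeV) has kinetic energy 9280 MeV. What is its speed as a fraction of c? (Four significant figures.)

K = (γ−1)mc², so γ = 1 + 9280/939.6 = 10.877.
Then v/c = √(1 − γ⁻²) = √(1 − 0.00845243) = √0.99154757 = 0.9958.

0.9958c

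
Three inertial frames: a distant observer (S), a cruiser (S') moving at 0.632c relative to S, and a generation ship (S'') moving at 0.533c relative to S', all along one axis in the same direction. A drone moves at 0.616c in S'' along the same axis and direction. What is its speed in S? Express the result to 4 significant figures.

First combine the drone and generation ship (S''→S'): u₁ = (0.616 + 0.533)/(1 + 0.616×0.533) = 1.149/1.328328 = 0.865.
Then combine with the cruiser (S'→S): u = (0.865 + 0.632)/(1 + 0.865×0.632) = 1.497/1.54668 = 0.96788.

0.9679c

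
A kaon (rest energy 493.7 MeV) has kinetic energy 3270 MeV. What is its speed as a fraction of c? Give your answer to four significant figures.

K = (γ−1)mc², so γ = 1 + 3270/493.7 = 7.6235.
Then v/c = √(1 − γ⁻²) = √(1 − 0.0172064) = √0.9827936 = 0.9914.

0.9914c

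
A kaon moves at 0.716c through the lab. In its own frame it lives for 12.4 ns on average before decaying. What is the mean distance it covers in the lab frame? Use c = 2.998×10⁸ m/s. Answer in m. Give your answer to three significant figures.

3.81 m

With β = 0.716, γ = 1/√(1 − 0.716²) = 1/√0.487344 = 1.4325.
Lab-frame lifetime: Δt = γτ = 1.4325 × 12.4 ns = 17.763 ns.
Distance: d = vΔt = 0.716 × 2.998×10⁸ m/s × 1.7763×10^-8 s = 3.81 m.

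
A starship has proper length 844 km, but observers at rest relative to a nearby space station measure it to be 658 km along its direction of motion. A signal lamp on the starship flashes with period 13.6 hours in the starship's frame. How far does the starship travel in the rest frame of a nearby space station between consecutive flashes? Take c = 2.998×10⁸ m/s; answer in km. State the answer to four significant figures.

Length contraction gives γ = L₀/L = 844/658 = 1.28267.
β = √(1 − 1/γ²) = 0.62625. Lab-frame period = γτ = 1.28267×13.6 hours = 17.444 hours. Distance = βc × γτ = 0.62625 × 2.998×10⁸ m/s × 62798.4 s = 1.1790×10^13 m = 1.179×10^10 km.

1.179×10^10 km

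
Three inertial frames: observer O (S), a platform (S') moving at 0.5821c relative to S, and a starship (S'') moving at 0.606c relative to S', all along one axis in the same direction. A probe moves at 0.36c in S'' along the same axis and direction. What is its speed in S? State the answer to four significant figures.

Compose velocities in two stages. Stage 1 (into S'): u₁ = (0.36+0.606)/(1+0.36×0.606) = 0.793.
Stage 2 (into S): u = (0.793+0.5821)/(1+0.793×0.5821) = 0.94081, so the speed is 0.9408c.

0.9408c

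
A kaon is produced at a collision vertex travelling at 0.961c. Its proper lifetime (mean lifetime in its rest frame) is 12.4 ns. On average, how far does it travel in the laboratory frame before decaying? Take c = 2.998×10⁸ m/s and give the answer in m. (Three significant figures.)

12.9 m

γ = 1/√(1 − β²) = 1/√(1 − 0.923521) = 1/√0.076479 = 1/0.276548 = 3.616.
Lab-frame lifetime: Δt = γτ = 3.616 × 12.4 ns = 44.838 ns.
Distance: d = vΔt = 0.961 × 2.998×10⁸ m/s × 4.4838×10^-8 s = 12.9 m.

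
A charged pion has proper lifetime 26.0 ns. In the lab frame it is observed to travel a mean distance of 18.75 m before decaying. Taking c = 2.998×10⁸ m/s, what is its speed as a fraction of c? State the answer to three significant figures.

Let x = d/(cτ) = 18.75 m / (2.998×10⁸ m/s × 2.600×10^-8 s) = 2.4054. Since d = βγcτ, x = βγ = β/√(1−β²).
Solving: β² = x²/(1+x²) = 5.78595/6.78595 = 0.852637, so β = 0.923.

0.923c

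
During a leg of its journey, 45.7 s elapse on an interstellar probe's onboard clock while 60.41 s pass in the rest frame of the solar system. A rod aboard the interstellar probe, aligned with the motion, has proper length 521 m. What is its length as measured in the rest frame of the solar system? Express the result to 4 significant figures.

The time-dilation ratio gives γ = 60.41/45.7 = 1.32188.
The rod contracts by the same γ: 521 m / 1.32188 = 394.1 m.

394.1 m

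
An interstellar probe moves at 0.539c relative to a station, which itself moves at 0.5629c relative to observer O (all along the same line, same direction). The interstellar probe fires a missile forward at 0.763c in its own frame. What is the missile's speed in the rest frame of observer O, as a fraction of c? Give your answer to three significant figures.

0.978c

First combine the missile and interstellar probe (S''→S'): u₁ = (0.763 + 0.539)/(1 + 0.763×0.539) = 1.302/1.411257 = 0.92258.
Then combine with the station (S'→S): u = (0.92258 + 0.5629)/(1 + 0.92258×0.5629) = 1.48548/1.519320282 = 0.97773.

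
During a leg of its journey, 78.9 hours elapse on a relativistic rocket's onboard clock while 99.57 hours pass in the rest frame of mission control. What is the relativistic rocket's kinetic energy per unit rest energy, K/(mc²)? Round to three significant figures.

0.262

γ = Δt/Δτ = 99.57/78.9 = 1.26198.
K/(mc²) = γ − 1 = 1.26198 − 1 = 0.262.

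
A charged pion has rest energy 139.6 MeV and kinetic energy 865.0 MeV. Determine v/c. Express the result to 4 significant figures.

0.9903

γ = 1 + K/(mc²) = 1 + 865.0/139.6 = 7.1963.
β = √(1 − 1/γ²) = √(1 − 0.01931) = √0.98069 = 0.9903.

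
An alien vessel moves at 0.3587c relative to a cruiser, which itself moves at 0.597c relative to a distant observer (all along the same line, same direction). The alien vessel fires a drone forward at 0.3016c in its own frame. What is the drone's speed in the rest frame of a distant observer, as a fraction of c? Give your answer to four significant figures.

First combine the drone and alien vessel (S''→S'): u₁ = (0.3016 + 0.3587)/(1 + 0.3016×0.3587) = 0.6603/1.10818392 = 0.59584.
Then combine with the cruiser (S'→S): u = (0.59584 + 0.597)/(1 + 0.59584×0.597) = 1.19284/1.35571648 = 0.87986.

0.8799c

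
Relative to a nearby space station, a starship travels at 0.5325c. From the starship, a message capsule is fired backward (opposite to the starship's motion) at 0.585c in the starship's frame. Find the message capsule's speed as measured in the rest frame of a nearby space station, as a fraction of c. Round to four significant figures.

0.07625c

Relativistic velocity addition: u = (u' + v)/(1 + u'v/c²), with u' = −0.585c and v = 0.5325c.
Numerator: −0.585 + 0.5325 = −0.0525. Denominator: 1 + (−0.585)(0.5325) = 0.6884875.
u = −0.0525/0.6884875 = −0.076254, so the speed is 0.07625c.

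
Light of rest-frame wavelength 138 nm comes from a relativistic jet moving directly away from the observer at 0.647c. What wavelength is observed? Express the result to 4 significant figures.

Relativistic Doppler for wavelength: λ_obs = λ_src · √((1+β)/(1−β)).
With β = 0.647: factor = √(1.647/0.353) = 2.16.
λ_obs = 138 × 2.16 = 298.1 nm.

298.1 nm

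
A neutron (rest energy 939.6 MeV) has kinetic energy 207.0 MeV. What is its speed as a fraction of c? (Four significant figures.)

0.5731c

K = (γ−1)mc², so γ = 1 + 207.0/939.6 = 1.2203.
Then v/c = √(1 − γ⁻²) = √(1 − 0.671532) = √0.328468 = 0.5731.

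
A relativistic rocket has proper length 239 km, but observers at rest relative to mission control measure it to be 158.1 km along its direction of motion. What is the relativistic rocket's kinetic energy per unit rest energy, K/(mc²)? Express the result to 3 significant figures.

γ = L₀/L = 239/158.1 = 1.5117.
Since K = (γ−1)mc², K/(mc²) = 1.5117 − 1 = 0.512.

0.512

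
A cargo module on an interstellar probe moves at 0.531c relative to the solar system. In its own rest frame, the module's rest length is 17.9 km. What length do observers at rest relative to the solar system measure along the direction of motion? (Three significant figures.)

γ = 1/√(1 − β²) = 1/√(1 − 0.281961) = 1/√0.718039 = 1/0.847372 = 1.1801.
Along the direction of motion the measured length is L₀/γ = 17.9/1.1801 = 15.2 km.

15.2 km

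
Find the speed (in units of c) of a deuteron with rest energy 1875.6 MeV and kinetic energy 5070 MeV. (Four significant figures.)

0.9628c

K = (γ−1)mc², so γ = 1 + 5070/1875.6 = 3.7031.
Then v/c = √(1 − γ⁻²) = √(1 − 0.0729238) = √0.9270762 = 0.9628.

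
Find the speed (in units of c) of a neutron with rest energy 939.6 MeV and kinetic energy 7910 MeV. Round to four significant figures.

0.9943c

K = (γ−1)mc², so γ = 1 + 7910/939.6 = 9.4185.
Then v/c = √(1 − γ⁻²) = √(1 − 0.0112729) = √0.9887271 = 0.9943.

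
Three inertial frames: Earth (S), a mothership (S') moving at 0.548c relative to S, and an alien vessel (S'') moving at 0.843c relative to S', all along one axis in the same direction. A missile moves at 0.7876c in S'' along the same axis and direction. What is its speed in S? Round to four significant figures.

Apply u = (u'+v)/(1+u'v) twice. Missile in the mothership frame: (0.7876+0.843)/(1+0.7876·0.843) = 1.6306/1.6639468 = 0.97996c.
That velocity, transformed to the rest frame of Earth: (0.97996+0.548)/(1+0.97996·0.548) = 1.52796/1.53701808 = 0.99411c.

0.9941c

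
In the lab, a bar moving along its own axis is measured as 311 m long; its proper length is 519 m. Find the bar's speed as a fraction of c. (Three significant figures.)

0.801c

Length contraction gives γ = L₀/L = 519/311 = 1.6688.
β = √(1 − 1/γ²) = √0.64092 = 0.801.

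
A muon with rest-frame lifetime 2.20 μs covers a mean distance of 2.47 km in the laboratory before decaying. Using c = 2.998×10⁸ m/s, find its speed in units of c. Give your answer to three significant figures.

0.966c

d = βγcτ ⇒ βγ = d/(cτ) = 2470 m / (659.56 m) = 3.7449.
β = (βγ)/√(1+(βγ)²) = 3.7449/√15.0243 = 0.966.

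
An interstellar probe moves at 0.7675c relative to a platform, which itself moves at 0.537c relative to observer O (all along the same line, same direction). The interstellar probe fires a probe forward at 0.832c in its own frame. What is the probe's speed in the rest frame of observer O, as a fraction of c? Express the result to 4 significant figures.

First combine the probe and interstellar probe (S''→S'): u₁ = (0.832 + 0.7675)/(1 + 0.832×0.7675) = 1.5995/1.63856 = 0.97616.
Then combine with the platform (S'→S): u = (0.97616 + 0.537)/(1 + 0.97616×0.537) = 1.51316/1.52419792 = 0.99276.

0.9928c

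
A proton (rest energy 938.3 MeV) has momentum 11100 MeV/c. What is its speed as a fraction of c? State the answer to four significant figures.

βγ = pc/(mc²) = 11100/938.3 = 11.83.
Since γ² = 1 + (βγ)² = 140.949, γ = √140.949 = 11.8722, and β = (βγ)/γ = 11.83/11.8722 = 0.9964.

0.9964c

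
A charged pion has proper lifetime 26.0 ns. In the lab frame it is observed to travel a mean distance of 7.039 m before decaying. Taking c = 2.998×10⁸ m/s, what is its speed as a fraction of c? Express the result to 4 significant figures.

0.6702c

d = βγcτ ⇒ βγ = d/(cτ) = 7.039 m / (7.7948 m) = 0.90304.
β = (βγ)/√(1+(βγ)²) = 0.90304/√1.815481 = 0.6702.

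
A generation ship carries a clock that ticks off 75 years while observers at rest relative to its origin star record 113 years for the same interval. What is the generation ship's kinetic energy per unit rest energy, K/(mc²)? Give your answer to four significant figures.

0.5067

γ = Δt/Δτ = 113/75 = 1.50667.
K/(mc²) = γ − 1 = 1.50667 − 1 = 0.5067.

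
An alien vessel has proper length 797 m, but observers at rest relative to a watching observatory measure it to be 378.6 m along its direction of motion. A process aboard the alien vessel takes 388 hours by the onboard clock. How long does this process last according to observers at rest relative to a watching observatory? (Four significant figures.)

Length contraction gives γ = L₀/L = 797/378.6 = 2.10512.
The same γ dilates the second interval: 2.10512 × 388 hours = 816.8 hours.

816.8 hours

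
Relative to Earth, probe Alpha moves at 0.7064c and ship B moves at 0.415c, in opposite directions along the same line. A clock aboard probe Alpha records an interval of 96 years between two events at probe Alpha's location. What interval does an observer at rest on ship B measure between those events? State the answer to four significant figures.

Speed of probe Alpha in ship B's frame: u = (v_A + v_B)/(1 + v_A v_B/c²) = (0.7064 + 0.415)/(1 + 0.7064×0.415) = 1.1214/1.293156 = 0.86718; |u| = 0.86718c.
γ for this relative speed: γ = 1/√(1 − 0.752001) = 2.0081.
The clock on probe Alpha records proper time, so ship B measures Δt = γΔτ = 2.0081 × 96 = 192.8 years.

192.8 years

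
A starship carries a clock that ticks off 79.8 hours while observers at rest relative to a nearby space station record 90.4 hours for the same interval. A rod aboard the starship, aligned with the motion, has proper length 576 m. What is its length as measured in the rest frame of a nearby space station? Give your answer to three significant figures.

508 m

The time-dilation ratio gives γ = 90.4/79.8 = 1.13283.
L = L₀/γ = 576/1.13283 = 508 m.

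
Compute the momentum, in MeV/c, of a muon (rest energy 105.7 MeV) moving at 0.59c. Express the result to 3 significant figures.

γ = 1/√(1 − β²) = 1/√(1 − 0.3481) = 1/√0.6519 = 1/0.807403 = 1.2385.
Momentum: p = γβ·mc = 1.2385 × 0.59 × 105.7 MeV/c = 77.2 MeV/c.

77.2 MeV/c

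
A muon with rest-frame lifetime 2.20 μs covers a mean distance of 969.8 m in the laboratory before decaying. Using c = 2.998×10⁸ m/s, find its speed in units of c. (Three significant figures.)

Lab distance = (lab lifetime)·v = γτ·βc, so βγ = d/(cτ) = 969.8/(2.998×10⁸ × 2.200×10^-6) = 1.4704.
With βγ = 1.4704: γ² = 1 + (βγ)² = 3.16208, and β = (βγ)/γ = 1.4704/1.77822 = 0.827.

0.827c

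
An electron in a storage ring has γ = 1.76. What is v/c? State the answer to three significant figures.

0.823

β = √(1 − 1/γ²) = √(1 − 1/3.0976) = √0.677169 = 0.823.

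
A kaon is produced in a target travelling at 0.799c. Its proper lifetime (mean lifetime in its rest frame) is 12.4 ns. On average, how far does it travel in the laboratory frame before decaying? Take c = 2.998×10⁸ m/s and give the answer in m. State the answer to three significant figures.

4.94 m

γ = 1/√(1 − β²) = 1/√(1 − 0.638401) = 1/√0.361599 = 1/0.601331 = 1.663.
Lab-frame lifetime: Δt = γτ = 1.663 × 12.4 ns = 20.621 ns.
Distance: d = vΔt = 0.799 × 2.998×10⁸ m/s × 2.0621×10^-8 s = 4.94 m.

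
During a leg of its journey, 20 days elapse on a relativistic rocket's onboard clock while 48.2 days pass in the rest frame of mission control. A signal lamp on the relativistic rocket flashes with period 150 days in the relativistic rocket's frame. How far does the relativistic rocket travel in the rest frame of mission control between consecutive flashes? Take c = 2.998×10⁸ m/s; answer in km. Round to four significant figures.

The time-dilation ratio gives γ = 48.2/20 = 2.41.
β = √(1 − 1/γ²) = 0.90985. Lab-frame period = γτ = 2.41×150 days = 361.5 days. Distance = βc × γτ = 0.90985 × 2.998×10⁸ m/s × 31233600 s = 8.5197×10^15 m = 8.520×10^12 km.

8.520×10^12 km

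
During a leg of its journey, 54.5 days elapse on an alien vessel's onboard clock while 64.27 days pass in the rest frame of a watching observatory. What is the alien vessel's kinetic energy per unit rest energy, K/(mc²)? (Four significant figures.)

0.1793

γ = Δt/Δτ = 64.27/54.5 = 1.17927.
Since K = (γ−1)mc², K/(mc²) = 1.17927 − 1 = 0.1793.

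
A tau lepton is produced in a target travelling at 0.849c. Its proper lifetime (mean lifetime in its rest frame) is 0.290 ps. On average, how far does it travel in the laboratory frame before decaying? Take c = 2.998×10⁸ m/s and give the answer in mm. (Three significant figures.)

0.140 mm

Lorentz factor: γ = (1 − 0.720801)^(−1/2) = 1.8925.
Lab-frame lifetime: Δt = γτ = 1.8925 × 0.290 ps = 0.54883 ps.
Distance: d = vΔt = 0.849 × 2.998×10⁸ m/s × 5.4883×10^-13 s = 1.40×10^-4 m = 0.140 mm.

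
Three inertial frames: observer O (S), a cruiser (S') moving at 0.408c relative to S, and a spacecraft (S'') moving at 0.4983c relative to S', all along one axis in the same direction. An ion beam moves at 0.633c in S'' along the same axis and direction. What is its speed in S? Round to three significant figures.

0.939c

First combine the ion beam and spacecraft (S''→S'): u₁ = (0.633 + 0.4983)/(1 + 0.633×0.4983) = 1.1313/1.3154239 = 0.86003.
Then combine with the cruiser (S'→S): u = (0.86003 + 0.408)/(1 + 0.86003×0.408) = 1.26803/1.35089224 = 0.93866.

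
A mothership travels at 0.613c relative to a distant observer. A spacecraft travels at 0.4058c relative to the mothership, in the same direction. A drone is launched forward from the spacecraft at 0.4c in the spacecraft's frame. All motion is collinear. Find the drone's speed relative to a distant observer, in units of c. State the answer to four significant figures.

0.9167c

Apply u = (u'+v)/(1+u'v) twice. Drone in the mothership frame: (0.4+0.4058)/(1+0.4·0.4058) = 0.8058/1.16232 = 0.69327c.
That velocity, transformed to the rest frame of a distant observer: (0.69327+0.613)/(1+0.69327·0.613) = 1.30627/1.42497451 = 0.9167c.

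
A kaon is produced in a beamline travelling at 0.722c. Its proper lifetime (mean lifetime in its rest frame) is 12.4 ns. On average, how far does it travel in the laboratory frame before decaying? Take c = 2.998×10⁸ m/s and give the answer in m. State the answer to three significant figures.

3.88 m

β² = 0.521284, so γ = 1/√0.478716 = 1.4453.
Lab-frame lifetime: Δt = γτ = 1.4453 × 12.4 ns = 17.922 ns.
Distance: d = vΔt = 0.722 × 2.998×10⁸ m/s × 1.7922×10^-8 s = 3.88 m.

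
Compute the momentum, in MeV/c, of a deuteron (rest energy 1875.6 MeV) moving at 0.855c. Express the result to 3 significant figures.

With β = 0.855, γ = 1/√(1 − 0.855²) = 1/√0.268975 = 1.9282.
Momentum: p = γβ·mc = 1.9282 × 0.855 × 1875.6 MeV/c = 3090 MeV/c.

3090 MeV/c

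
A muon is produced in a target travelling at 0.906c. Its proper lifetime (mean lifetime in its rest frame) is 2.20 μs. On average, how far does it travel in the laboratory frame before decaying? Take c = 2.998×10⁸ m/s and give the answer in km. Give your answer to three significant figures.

1.41 km

With β = 0.906, γ = 1/√(1 − 0.906²) = 1/√0.179164 = 2.3625.
Lab-frame lifetime: Δt = γτ = 2.3625 × 2.20 μs = 5.1975 μs.
Distance: d = vΔt = 0.906 × 2.998×10⁸ m/s × 5.1975×10^-6 s = 1410 m = 1.41 km.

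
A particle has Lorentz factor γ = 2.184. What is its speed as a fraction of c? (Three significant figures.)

β = √(1 − 1/γ²) = √(1 − 1/4.769856) = √0.79035 = 0.889.

0.889c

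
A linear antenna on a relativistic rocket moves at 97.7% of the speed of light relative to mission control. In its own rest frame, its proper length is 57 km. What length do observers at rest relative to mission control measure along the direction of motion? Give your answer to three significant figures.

Lorentz factor: γ = (1 − 0.954529)^(−1/2) = 4.6896.
Length contraction: L = L₀/γ = 57/4.6896 = 12.2 km.

12.2 km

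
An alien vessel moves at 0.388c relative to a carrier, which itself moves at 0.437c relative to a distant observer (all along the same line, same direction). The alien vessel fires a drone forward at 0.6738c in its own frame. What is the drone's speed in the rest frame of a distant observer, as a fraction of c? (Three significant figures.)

0.935c

Compose velocities in two stages. Stage 1 (into S'): u₁ = (0.6738+0.388)/(1+0.6738×0.388) = 0.84174.
Stage 2 (into S): u = (0.84174+0.437)/(1+0.84174×0.437) = 0.93486, so the speed is 0.935c.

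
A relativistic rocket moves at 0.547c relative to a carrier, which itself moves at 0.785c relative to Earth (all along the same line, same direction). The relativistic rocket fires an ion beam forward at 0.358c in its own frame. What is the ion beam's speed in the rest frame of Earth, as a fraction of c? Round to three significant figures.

0.967c

First combine the ion beam and relativistic rocket (S''→S'): u₁ = (0.358 + 0.547)/(1 + 0.358×0.547) = 0.905/1.195826 = 0.7568.
Then combine with the carrier (S'→S): u = (0.7568 + 0.785)/(1 + 0.7568×0.785) = 1.5418/1.594088 = 0.9672.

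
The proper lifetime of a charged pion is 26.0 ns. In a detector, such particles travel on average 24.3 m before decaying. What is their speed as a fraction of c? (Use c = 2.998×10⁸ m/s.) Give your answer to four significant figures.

0.9522c

d = βγcτ ⇒ βγ = d/(cτ) = 24.30 m / (7.7948 m) = 3.1175.
β = (βγ)/√(1+(βγ)²) = 3.1175/√10.71881 = 0.9522.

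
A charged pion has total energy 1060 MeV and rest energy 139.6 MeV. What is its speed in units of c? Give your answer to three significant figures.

γ = E/(mc²) = 1060/139.6 = 7.5931.
β = √(1 − 1/γ²) = √(1 − 0.0173445) = √0.9826555 = 0.991.

0.991c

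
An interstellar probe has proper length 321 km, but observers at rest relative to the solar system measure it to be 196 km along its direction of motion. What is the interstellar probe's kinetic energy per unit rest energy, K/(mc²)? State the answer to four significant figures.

γ = L₀/L = 321/196 = 1.63776.
K/(mc²) = γ − 1 = 1.63776 − 1 = 0.6378.

0.6378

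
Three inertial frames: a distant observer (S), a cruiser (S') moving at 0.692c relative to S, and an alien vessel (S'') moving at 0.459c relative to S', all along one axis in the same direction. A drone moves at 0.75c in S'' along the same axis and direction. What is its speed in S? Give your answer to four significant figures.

Compose velocities in two stages. Stage 1 (into S'): u₁ = (0.75+0.459)/(1+0.75×0.459) = 0.89939.
Stage 2 (into S): u = (0.89939+0.692)/(1+0.89939×0.692) = 0.9809, so the speed is 0.9809c.

0.9809c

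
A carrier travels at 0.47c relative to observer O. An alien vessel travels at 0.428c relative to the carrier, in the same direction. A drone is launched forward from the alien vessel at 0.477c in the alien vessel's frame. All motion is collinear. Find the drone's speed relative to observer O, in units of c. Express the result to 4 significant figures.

Compose velocities in two stages. Stage 1 (into S'): u₁ = (0.477+0.428)/(1+0.477×0.428) = 0.75156.
Stage 2 (into S): u = (0.75156+0.47)/(1+0.75156×0.47) = 0.9027, so the speed is 0.9027c.

0.9027c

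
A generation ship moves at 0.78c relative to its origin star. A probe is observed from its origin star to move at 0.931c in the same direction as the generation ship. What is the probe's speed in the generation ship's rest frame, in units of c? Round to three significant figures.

0.551c

Transform to the generation ship's frame: u' = (u − v)/(1 − uv/c²).
u' = (0.931 − 0.78)/(1 − 0.931×0.78) = 0.151/0.27382 = 0.55146.
Speed in the generation ship's frame: 0.551c (in the same direction).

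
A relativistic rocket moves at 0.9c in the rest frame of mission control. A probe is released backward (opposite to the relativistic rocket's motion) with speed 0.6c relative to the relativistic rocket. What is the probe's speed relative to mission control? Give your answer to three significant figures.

0.652c

In units of c, u = (u' + v)/(1 + u'v) with u' = −0.6 and v = 0.9.
Numerator: −0.6 + 0.9 = 0.3. Denominator: 1 + (−0.6)(0.9) = 0.46.
u = 0.3/0.46 = 0.65217, so the speed is 0.652c.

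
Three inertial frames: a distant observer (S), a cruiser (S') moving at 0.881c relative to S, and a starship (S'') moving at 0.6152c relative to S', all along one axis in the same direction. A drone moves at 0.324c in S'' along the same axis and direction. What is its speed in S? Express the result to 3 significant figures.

Compose velocities in two stages. Stage 1 (into S'): u₁ = (0.324+0.6152)/(1+0.324×0.6152) = 0.78311.
Stage 2 (into S): u = (0.78311+0.881)/(1+0.78311×0.881) = 0.98473, so the speed is 0.985c.

0.985c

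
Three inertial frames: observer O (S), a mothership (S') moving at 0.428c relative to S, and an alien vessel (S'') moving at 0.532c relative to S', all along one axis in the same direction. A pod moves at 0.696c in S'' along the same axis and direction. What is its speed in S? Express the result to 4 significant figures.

0.9571c

First combine the pod and alien vessel (S''→S'): u₁ = (0.696 + 0.532)/(1 + 0.696×0.532) = 1.228/1.370272 = 0.89617.
Then combine with the mothership (S'→S): u = (0.89617 + 0.428)/(1 + 0.89617×0.428) = 1.32417/1.38356076 = 0.95707.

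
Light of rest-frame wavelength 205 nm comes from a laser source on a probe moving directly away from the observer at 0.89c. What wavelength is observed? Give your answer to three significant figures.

850 nm

Relativistic Doppler for wavelength: λ_obs = λ_src · √((1+β)/(1−β)).
With β = 0.89: factor = √(1.89/0.11) = 4.1451.
λ_obs = 205 × 4.1451 = 850 nm.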